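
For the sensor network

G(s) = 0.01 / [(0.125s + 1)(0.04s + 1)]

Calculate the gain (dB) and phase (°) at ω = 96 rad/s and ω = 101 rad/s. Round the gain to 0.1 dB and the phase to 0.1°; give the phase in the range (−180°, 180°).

At ω = 96 rad/s:
pole (1 + j96·0.125) = 1 + j12 → |·| ≈ 12.042, ∠ ≈ 85.24°
pole (1 + j96·0.04) = 1 + j3.84 → |·| ≈ 3.9681, ∠ ≈ 75.40°
|G| = 0.01 · 1 / (12.042 · 3.9681) ≈ 0.00020928
Gain = 20 log₁₀(0.00020928) ≈ -73.59 dB
∠G = (0°) − (85.24° + 75.40°) = -160.64°

At ω = 101 rad/s:
pole (1 + j101·0.125) = 1 + j12.625 → |·| ≈ 12.665, ∠ ≈ 85.47°
pole (1 + j101·0.04) = 1 + j4.04 → |·| ≈ 4.1619, ∠ ≈ 76.10°
|G| = 0.01 · 1 / (12.665 · 4.1619) ≈ 0.00018972
Gain = 20 log₁₀(0.00018972) ≈ -74.44 dB
∠G = (0°) − (85.47° + 76.10°) = -161.57°

ω = 96: -73.6 dB, -160.6°; ω = 101: -74.4 dB, -161.6°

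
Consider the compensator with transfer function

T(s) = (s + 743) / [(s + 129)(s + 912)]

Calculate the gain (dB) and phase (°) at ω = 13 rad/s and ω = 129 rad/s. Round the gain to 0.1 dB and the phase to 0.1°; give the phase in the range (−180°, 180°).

ω = 13: -44.0 dB, -5.6°; ω = 129: -47.0 dB, -43.2°

At s = jω = j13:
zero (s+743): 743 + j13 → |·| = √(743²+13²) = √552218 ≈ 743.11, ∠ = arctan(13/743) ≈ 1.00°
pole (s+129): 129 + j13 → |·| = √(129²+13²) = √16810 ≈ 129.65, ∠ = arctan(13/129) ≈ 5.75°
pole (s+912): 912 + j13 → |·| = √(912²+13²) = √831913 ≈ 912.09, ∠ = arctan(13/912) ≈ 0.82°
|T| = 1 · 743.11 / 1.1825e+05 ≈ 0.0062842
Gain = 20 log₁₀(0.0062842) ≈ -44.04 dB
∠T = 1.00° − 6.57° = -5.57°

At s = jω = j129:
zero (s+743): 743 + j129 → |·| = √(743²+129²) = √568690 ≈ 754.12, ∠ = arctan(129/743) ≈ 9.85°
pole (s+129): 129 + j129 → |·| = √(129²+129²) = √33282 ≈ 182.43, ∠ = arctan(129/129) ≈ 45.00°
pole (s+912): 912 + j129 → |·| = √(912²+129²) = √848385 ≈ 921.08, ∠ = arctan(129/912) ≈ 8.05°
|T| = 1 · 754.12 / 1.6803e+05 ≈ 0.004488
Gain = 20 log₁₀(0.004488) ≈ -46.96 dB
∠T = 9.85° − 53.05° = -43.20°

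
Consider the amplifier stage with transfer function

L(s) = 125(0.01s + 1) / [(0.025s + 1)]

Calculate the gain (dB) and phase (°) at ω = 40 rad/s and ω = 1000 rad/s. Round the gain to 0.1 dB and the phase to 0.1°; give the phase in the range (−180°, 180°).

At ω = 40 rad/s:
zero (1 + j40·0.01) = 1 + j0.4 → |·| ≈ 1.077, ∠ ≈ 21.80°
pole (1 + j40·0.025) = 1 + j1 → |·| ≈ 1.4142, ∠ ≈ 45.00°
|L| = 125 · 1.077 / (1.4142) ≈ 95.195
Gain = 20 log₁₀(95.195) ≈ 39.57 dB
∠L = (21.80°) − (45.00°) = -23.20°

At ω = 1000 rad/s:
zero (1 + j1000·0.01) = 1 + j10 → |·| ≈ 10.05, ∠ ≈ 84.29°
pole (1 + j1000·0.025) = 1 + j25 → |·| ≈ 25.02, ∠ ≈ 87.71°
|L| = 125 · 10.05 / (25.02) ≈ 50.21
Gain = 20 log₁₀(50.21) ≈ 34.02 dB
∠L = (84.29°) − (87.71°) = -3.42°

ω = 40: 39.6 dB, -23.2°; ω = 1000: 34.0 dB, -3.4°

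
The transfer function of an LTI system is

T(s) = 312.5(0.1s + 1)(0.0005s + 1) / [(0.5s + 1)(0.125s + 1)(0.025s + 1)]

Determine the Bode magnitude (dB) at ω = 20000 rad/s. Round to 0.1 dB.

-66.0 dB

At ω = 20000 rad/s:
zero (1 + j20000·0.1) = 1 + j2000 → |·| ≈ 2000, ∠ ≈ 89.97°
zero (1 + j20000·0.0005) = 1 + j10 → |·| ≈ 10.05, ∠ ≈ 84.29°
pole (1 + j20000·0.5) = 1 + j10000 → |·| ≈ 10000, ∠ ≈ 89.99°
pole (1 + j20000·0.125) = 1 + j2500 → |·| ≈ 2500, ∠ ≈ 89.98°
pole (1 + j20000·0.025) = 1 + j500 → |·| ≈ 500, ∠ ≈ 89.89°
|T| = 312.5 · 2000 · 10.05 / (10000 · 2500 · 500) ≈ 0.0005025
Gain = 20 log₁₀(0.0005025) ≈ -65.98 dB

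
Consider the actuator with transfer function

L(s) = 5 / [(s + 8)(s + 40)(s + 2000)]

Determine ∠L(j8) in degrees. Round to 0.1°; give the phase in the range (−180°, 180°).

-56.5°

At s = jω = j8:
pole (s+8): 8 + j8 → |·| = √(8²+8²) = √128 ≈ 11.314, ∠ = arctan(8/8) ≈ 45.00°
pole (s+40): 40 + j8 → |·| = √(40²+8²) = √1664 ≈ 40.792, ∠ = arctan(8/40) ≈ 11.31°
pole (s+2000): 2000 + j8 → |·| = √(2000²+8²) = √4000064 ≈ 2000, ∠ = arctan(8/2000) ≈ 0.23°
∠L = 0.00° − 56.54° = -56.54°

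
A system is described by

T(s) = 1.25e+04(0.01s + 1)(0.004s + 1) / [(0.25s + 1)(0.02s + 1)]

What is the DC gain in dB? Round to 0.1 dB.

T(0) = 1.25e+04 · 1 / 1 = 12500
20 log₁₀(12500) ≈ 81.94 dB

81.9 dB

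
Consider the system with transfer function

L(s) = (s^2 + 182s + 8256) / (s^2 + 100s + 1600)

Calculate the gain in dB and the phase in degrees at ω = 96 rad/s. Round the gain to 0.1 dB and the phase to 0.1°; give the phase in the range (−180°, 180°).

Substitute s = j96:
Numerator: (j96)^2 + 182(j96) + 8256 = -960 + j17472
Denominator: (j96)^2 + 100(j96) + 1600 = -7616 + j9600
|N| = √(960² + 17472²) ≈ 17498, ∠N ≈ 93.14°
|D| = √(7616² + 9600²) ≈ 12254, ∠D ≈ 128.43°
|L| = 17498 / 12254 ≈ 1.4279
Gain = 20 log₁₀(1.4279) ≈ 3.09 dB
∠L = 93.14° − 128.43° = -35.29°

3.1 dB, -35.3°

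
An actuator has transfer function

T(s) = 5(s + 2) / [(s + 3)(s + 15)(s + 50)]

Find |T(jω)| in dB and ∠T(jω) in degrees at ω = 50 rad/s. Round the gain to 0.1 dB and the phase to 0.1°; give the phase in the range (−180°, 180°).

-57.4 dB, -117.2°

At s = jω = j50:
zero (s+2): 2 + j50 → |·| = √(2²+50²) = √2504 ≈ 50.04, ∠ = arctan(50/2) ≈ 87.71°
pole (s+3): 3 + j50 → |·| = √(3²+50²) = √2509 ≈ 50.09, ∠ = arctan(50/3) ≈ 86.57°
pole (s+15): 15 + j50 → |·| = √(15²+50²) = √2725 ≈ 52.202, ∠ = arctan(50/15) ≈ 73.30°
pole (s+50): 50 + j50 → |·| = √(50²+50²) = √5000 ≈ 70.711, ∠ = arctan(50/50) ≈ 45.00°
|T| = 5 · 50.04 / 1.8489e+05 ≈ 0.0013532
Gain = 20 log₁₀(0.0013532) ≈ -57.37 dB
∠T = 87.71° − 204.87° = -117.16°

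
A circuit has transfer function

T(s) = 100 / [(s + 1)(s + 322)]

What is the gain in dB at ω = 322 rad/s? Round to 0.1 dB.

-63.3 dB

At s = jω = j322:
pole (s+1): 1 + j322 → |·| = √(1²+322²) = √103685 ≈ 322, ∠ = arctan(322/1) ≈ 89.82°
pole (s+322): 322 + j322 → |·| = √(322²+322²) = √207368 ≈ 455.38, ∠ = arctan(322/322) ≈ 45.00°
|T| = 100 / 1.4663e+05 ≈ 0.00068199
Gain = 20 log₁₀(0.00068199) ≈ -63.32 dB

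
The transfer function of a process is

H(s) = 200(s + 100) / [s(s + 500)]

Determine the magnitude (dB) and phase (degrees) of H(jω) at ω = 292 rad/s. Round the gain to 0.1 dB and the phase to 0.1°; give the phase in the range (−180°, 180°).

At s = jω = j292:
zero (s+100): 100 + j292 → |·| = √(100²+292²) = √95264 ≈ 308.65, ∠ = arctan(292/100) ≈ 71.10°
pole (s+500): 500 + j292 → |·| = √(500²+292²) = √335264 ≈ 579.02, ∠ = arctan(292/500) ≈ 30.28°
pole at origin: |s| = 292, ∠ = 90.00° (in denominator)
|H| = 200 · 308.65 / 1.6907e+05 ≈ 0.36512
Gain = 20 log₁₀(0.36512) ≈ -8.75 dB
∠H = 71.10° − 120.28° = -49.18°

-8.8 dB, -49.2°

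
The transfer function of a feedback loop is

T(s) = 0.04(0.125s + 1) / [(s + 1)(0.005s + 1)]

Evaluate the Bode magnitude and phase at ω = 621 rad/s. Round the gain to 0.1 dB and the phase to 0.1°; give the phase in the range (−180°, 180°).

At ω = 621 rad/s:
zero (1 + j621·0.125) = 1 + j77.625 → |·| ≈ 77.631, ∠ ≈ 89.26°
pole (1 + j621·1) = 1 + j621 → |·| ≈ 621, ∠ ≈ 89.91°
pole (1 + j621·0.005) = 1 + j3.105 → |·| ≈ 3.2621, ∠ ≈ 72.15°
|T| = 0.04 · 77.631 / (621 · 3.2621) ≈ 0.0015329
Gain = 20 log₁₀(0.0015329) ≈ -56.29 dB
∠T = (89.26°) − (89.91° + 72.15°) = -72.80°

-56.3 dB, -72.8°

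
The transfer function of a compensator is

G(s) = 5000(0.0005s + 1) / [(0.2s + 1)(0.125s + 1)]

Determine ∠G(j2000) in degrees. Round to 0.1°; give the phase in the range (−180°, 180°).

At ω = 2000 rad/s:
zero (1 + j2000·0.0005) = 1 + j1 → |·| ≈ 1.4142, ∠ ≈ 45.00°
pole (1 + j2000·0.2) = 1 + j400 → |·| ≈ 400, ∠ ≈ 89.86°
pole (1 + j2000·0.125) = 1 + j250 → |·| ≈ 250, ∠ ≈ 89.77°
∠G = (45.00°) − (89.86° + 89.77°) = -134.63°

-134.6°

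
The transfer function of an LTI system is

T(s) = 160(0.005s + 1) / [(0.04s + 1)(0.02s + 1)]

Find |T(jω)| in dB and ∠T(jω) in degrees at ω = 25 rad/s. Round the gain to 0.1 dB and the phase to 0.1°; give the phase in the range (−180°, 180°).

At ω = 25 rad/s:
zero (1 + j25·0.005) = 1 + j0.125 → |·| ≈ 1.0078, ∠ ≈ 7.13°
pole (1 + j25·0.04) = 1 + j1 → |·| ≈ 1.4142, ∠ ≈ 45.00°
pole (1 + j25·0.02) = 1 + j0.5 → |·| ≈ 1.118, ∠ ≈ 26.57°
|T| = 160 · 1.0078 / (1.4142 · 1.118) ≈ 101.99
Gain = 20 log₁₀(101.99) ≈ 40.17 dB
∠T = (7.13°) − (45.00° + 26.57°) = -64.44°

40.2 dB, -64.4°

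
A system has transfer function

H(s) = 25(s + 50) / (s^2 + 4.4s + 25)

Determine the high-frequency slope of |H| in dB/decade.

Each pole contributes −20 dB/decade at high frequency; each zero contributes +20 dB/decade.
Net: 1 zero(s) − 2 pole(s) → -20 dB/decade.

-20 dB/decade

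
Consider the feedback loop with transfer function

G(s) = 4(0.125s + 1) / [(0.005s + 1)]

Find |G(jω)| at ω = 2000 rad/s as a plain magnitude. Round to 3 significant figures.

At ω = 2000 rad/s:
zero (1 + j2000·0.125) = 1 + j250 → |·| ≈ 250, ∠ ≈ 89.77°
pole (1 + j2000·0.005) = 1 + j10 → |·| ≈ 10.05, ∠ ≈ 84.29°
|G| = 4 · 250 / (10.05) ≈ 99.502

99.5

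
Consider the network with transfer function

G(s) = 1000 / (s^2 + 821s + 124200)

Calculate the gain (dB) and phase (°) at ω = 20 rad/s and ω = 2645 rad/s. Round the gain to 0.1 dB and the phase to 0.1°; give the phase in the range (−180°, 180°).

ω = 20: -41.9 dB, -7.6°; ω = 2645: -77.2 dB, -162.5°

Substitute s = j20:
Numerator: 1000 = 1000 + j0
Denominator: (j20)^2 + 821(j20) + 124200 = 123800 + j16420
|N| = √(1000² + 0²) ≈ 1000, ∠N ≈ 0.00°
|D| = √(123800² + 16420²) ≈ 1.2488e+05, ∠D ≈ 7.56°
|G| = 1000 / 1.2488e+05 ≈ 0.0080077
Gain = 20 log₁₀(0.0080077) ≈ -41.93 dB
∠G = 0.00° − 7.56° = -7.56°

Substitute s = j2645:
Numerator: 1000 = 1000 + j0
Denominator: (j2645)^2 + 821(j2645) + 124200 = -6871825 + j2171545
|N| = √(1000² + 0²) ≈ 1000, ∠N ≈ 0.00°
|D| = √(6871825² + 2171545²) ≈ 7.2068e+06, ∠D ≈ 162.46°
|G| = 1000 / 7.2068e+06 ≈ 0.00013876
Gain = 20 log₁₀(0.00013876) ≈ -77.15 dB
∠G = 0.00° − 162.46° = -162.46°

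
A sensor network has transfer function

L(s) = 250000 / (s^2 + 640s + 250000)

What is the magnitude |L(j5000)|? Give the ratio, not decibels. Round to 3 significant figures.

At s = jω = j5000:
quadratic: (j5000)² + 640·j5000 + 250000 = -24750000 + j3200000 → |·| ≈ 2.4956e+07, ∠ ≈ 172.63°
|L| = 250000 / 2.4956e+07 ≈ 0.010018

0.0100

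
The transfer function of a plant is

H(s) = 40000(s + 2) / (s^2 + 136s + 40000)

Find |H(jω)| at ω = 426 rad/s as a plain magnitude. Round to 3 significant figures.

At s = jω = j426:
zero (s+2): 2 + j426 → |·| = √(2²+426²) = √181480 ≈ 426, ∠ = arctan(426/2) ≈ 89.73°
quadratic: (j426)² + 136·j426 + 40000 = -141476 + j57936 → |·| ≈ 1.5288e+05, ∠ ≈ 157.73°
|H| = 40000 · 426 / 1.5288e+05 ≈ 111.46

111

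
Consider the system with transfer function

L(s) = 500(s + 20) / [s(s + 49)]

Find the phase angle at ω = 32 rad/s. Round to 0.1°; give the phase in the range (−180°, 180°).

-65.2°

At s = jω = j32:
zero (s+20): 20 + j32 → |·| = √(20²+32²) = √1424 ≈ 37.736, ∠ = arctan(32/20) ≈ 57.99°
pole (s+49): 49 + j32 → |·| = √(49²+32²) = √3425 ≈ 58.523, ∠ = arctan(32/49) ≈ 33.15°
pole at origin: |s| = 32, ∠ = 90.00° (in denominator)
∠L = 57.99° − 123.15° = -65.16°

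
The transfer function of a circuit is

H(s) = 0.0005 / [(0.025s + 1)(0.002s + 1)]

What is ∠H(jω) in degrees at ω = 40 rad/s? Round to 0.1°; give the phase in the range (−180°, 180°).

At ω = 40 rad/s:
pole (1 + j40·0.025) = 1 + j1 → |·| ≈ 1.4142, ∠ ≈ 45.00°
pole (1 + j40·0.002) = 1 + j0.08 → |·| ≈ 1.0032, ∠ ≈ 4.57°
∠H = (0°) − (45.00° + 4.57°) = -49.57°

-49.6°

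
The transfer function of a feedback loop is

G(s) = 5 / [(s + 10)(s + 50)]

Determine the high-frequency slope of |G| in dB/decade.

Each pole contributes −20 dB/decade at high frequency; each zero contributes +20 dB/decade.
Net: 0 zero(s) − 2 pole(s) → -40 dB/decade.

-40 dB/decade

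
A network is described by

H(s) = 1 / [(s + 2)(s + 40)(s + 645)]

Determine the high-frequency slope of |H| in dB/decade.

Each pole contributes −20 dB/decade at high frequency; each zero contributes +20 dB/decade.
Net: 0 zero(s) − 3 pole(s) → -60 dB/decade.

-60 dB/decade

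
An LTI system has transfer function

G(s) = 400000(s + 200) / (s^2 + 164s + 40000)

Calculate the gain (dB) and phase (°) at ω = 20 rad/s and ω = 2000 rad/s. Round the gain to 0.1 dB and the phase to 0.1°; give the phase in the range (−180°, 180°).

At s = jω = j20:
zero (s+200): 200 + j20 → |·| = √(200²+20²) = √40400 ≈ 201, ∠ = arctan(20/200) ≈ 5.71°
quadratic: (j20)² + 164·j20 + 40000 = 39600 + j3280 → |·| ≈ 39736, ∠ ≈ 4.73°
|G| = 400000 · 201 / 39736 ≈ 2023.4
Gain = 20 log₁₀(2023.4) ≈ 66.12 dB
∠G = 5.71° − 4.73° = 0.98°

At s = jω = j2000:
zero (s+200): 200 + j2000 → |·| = √(200²+2000²) = √4040000 ≈ 2010, ∠ = arctan(2000/200) ≈ 84.29°
quadratic: (j2000)² + 164·j2000 + 40000 = -3960000 + j328000 → |·| ≈ 3.9736e+06, ∠ ≈ 175.27°
|G| = 400000 · 2010 / 3.9736e+06 ≈ 202.34
Gain = 20 log₁₀(202.34) ≈ 46.12 dB
∠G = 84.29° − 175.27° = -90.98°

ω = 20: 66.1 dB, 1.0°; ω = 2000: 46.1 dB, -91.0°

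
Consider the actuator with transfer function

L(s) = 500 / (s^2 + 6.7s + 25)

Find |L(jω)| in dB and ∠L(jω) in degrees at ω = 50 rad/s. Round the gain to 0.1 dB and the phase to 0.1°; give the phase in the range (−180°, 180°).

-14.0 dB, -172.3°

At s = jω = j50:
quadratic: (j50)² + 6.7·j50 + 25 = -2475 + j335 → |·| ≈ 2497.6, ∠ ≈ 172.29°
|L| = 500 / 2497.6 ≈ 0.20019
Gain = 20 log₁₀(0.20019) ≈ -13.97 dB
∠L = 0.00° − 172.29° = -172.29°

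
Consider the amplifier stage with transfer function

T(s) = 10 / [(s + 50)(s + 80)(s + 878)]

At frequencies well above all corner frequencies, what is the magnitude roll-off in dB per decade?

-60 dB/decade

Each pole contributes −20 dB/decade at high frequency; each zero contributes +20 dB/decade.
Net: 0 zero(s) − 3 pole(s) → -60 dB/decade.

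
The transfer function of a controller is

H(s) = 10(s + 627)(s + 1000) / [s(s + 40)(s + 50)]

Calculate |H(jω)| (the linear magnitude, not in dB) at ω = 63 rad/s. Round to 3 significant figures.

At s = jω = j63:
zero (s+627): 627 + j63 → |·| = √(627²+63²) = √397098 ≈ 630.16, ∠ = arctan(63/627) ≈ 5.74°
zero (s+1000): 1000 + j63 → |·| = √(1000²+63²) = √1003969 ≈ 1002, ∠ = arctan(63/1000) ≈ 3.60°
pole (s+40): 40 + j63 → |·| = √(40²+63²) = √5569 ≈ 74.626, ∠ = arctan(63/40) ≈ 57.59°
pole (s+50): 50 + j63 → |·| = √(50²+63²) = √6469 ≈ 80.43, ∠ = arctan(63/50) ≈ 51.56°
pole at origin: |s| = 63, ∠ = 90.00° (in denominator)
|H| = 10 · 6.3142e+05 / 3.7814e+05 ≈ 16.698

16.7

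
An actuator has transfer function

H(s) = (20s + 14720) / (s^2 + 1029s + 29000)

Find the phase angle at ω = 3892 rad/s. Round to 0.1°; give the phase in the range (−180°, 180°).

Substitute s = j3892:
Numerator: 20(j3892) + 14720 = 14720 + j77840
Denominator: (j3892)^2 + 1029(j3892) + 29000 = -15118664 + j4004868
|N| = √(14720² + 77840²) ≈ 79220, ∠N ≈ 79.29°
|D| = √(15118664² + 4004868²) ≈ 1.564e+07, ∠D ≈ 165.16°
∠H = 79.29° − 165.16° = -85.87°

-85.9°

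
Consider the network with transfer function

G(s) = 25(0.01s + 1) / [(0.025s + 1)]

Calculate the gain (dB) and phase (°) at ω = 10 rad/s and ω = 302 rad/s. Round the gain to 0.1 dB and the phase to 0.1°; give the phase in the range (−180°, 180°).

At ω = 10 rad/s:
zero (1 + j10·0.01) = 1 + j0.1 → |·| ≈ 1.005, ∠ ≈ 5.71°
pole (1 + j10·0.025) = 1 + j0.25 → |·| ≈ 1.0308, ∠ ≈ 14.04°
|G| = 25 · 1.005 / (1.0308) ≈ 24.374
Gain = 20 log₁₀(24.374) ≈ 27.74 dB
∠G = (5.71°) − (14.04°) = -8.33°

At ω = 302 rad/s:
zero (1 + j302·0.01) = 1 + j3.02 → |·| ≈ 3.1813, ∠ ≈ 71.68°
pole (1 + j302·0.025) = 1 + j7.55 → |·| ≈ 7.6159, ∠ ≈ 82.46°
|G| = 25 · 3.1813 / (7.6159) ≈ 10.443
Gain = 20 log₁₀(10.443) ≈ 20.38 dB
∠G = (71.68°) − (82.46°) = -10.78°

ω = 10: 27.7 dB, -8.3°; ω = 302: 20.4 dB, -10.8°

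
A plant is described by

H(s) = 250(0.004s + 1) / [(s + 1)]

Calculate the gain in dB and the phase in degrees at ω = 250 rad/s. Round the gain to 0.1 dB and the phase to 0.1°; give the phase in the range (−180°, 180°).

At ω = 250 rad/s:
zero (1 + j250·0.004) = 1 + j1 → |·| ≈ 1.4142, ∠ ≈ 45.00°
pole (1 + j250·1) = 1 + j250 → |·| ≈ 250, ∠ ≈ 89.77°
|H| = 250 · 1.4142 / (250) ≈ 1.4142
Gain = 20 log₁₀(1.4142) ≈ 3.01 dB
∠H = (45.00°) − (89.77°) = -44.77°

3.0 dB, -44.8°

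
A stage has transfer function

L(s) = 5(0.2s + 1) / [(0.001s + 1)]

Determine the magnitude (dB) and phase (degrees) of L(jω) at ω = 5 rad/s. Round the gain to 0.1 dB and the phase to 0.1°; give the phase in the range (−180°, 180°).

17.0 dB, 44.7°

At ω = 5 rad/s:
zero (1 + j5·0.2) = 1 + j1 → |·| ≈ 1.4142, ∠ ≈ 45.00°
pole (1 + j5·0.001) = 1 + j0.005 → |·| ≈ 1, ∠ ≈ 0.29°
|L| = 5 · 1.4142 / (1) ≈ 7.071
Gain = 20 log₁₀(7.071) ≈ 16.99 dB
∠L = (45.00°) − (0.29°) = 44.71°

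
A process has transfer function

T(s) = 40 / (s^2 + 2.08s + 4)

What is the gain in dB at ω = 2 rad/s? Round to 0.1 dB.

19.7 dB

At s = jω = j2:
quadratic: (j2)² + 2.08·j2 + 4 = 0 + j4.16 → |·| ≈ 4.16, ∠ ≈ 90.00°
|T| = 40 / 4.16 ≈ 9.6154
Gain = 20 log₁₀(9.6154) ≈ 19.66 dB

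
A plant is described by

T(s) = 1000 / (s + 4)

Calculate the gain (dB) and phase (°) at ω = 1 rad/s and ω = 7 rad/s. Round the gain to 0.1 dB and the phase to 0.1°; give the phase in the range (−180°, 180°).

ω = 1: 47.7 dB, -14.0°; ω = 7: 41.9 dB, -60.3°

Substitute s = j1:
Numerator: 1000 = 1000 + j0
Denominator: (j1) + 4 = 4 + j1
|N| = √(1000² + 0²) ≈ 1000, ∠N ≈ 0.00°
|D| = √(4² + 1²) ≈ 4.1231, ∠D ≈ 14.04°
|T| = 1000 / 4.1231 ≈ 242.54
Gain = 20 log₁₀(242.54) ≈ 47.70 dB
∠T = 0.00° − 14.04° = -14.04°

Substitute s = j7:
Numerator: 1000 = 1000 + j0
Denominator: (j7) + 4 = 4 + j7
|N| = √(1000² + 0²) ≈ 1000, ∠N ≈ 0.00°
|D| = √(4² + 7²) ≈ 8.0623, ∠D ≈ 60.26°
|T| = 1000 / 8.0623 ≈ 124.03
Gain = 20 log₁₀(124.03) ≈ 41.87 dB
∠T = 0.00° − 60.26° = -60.26°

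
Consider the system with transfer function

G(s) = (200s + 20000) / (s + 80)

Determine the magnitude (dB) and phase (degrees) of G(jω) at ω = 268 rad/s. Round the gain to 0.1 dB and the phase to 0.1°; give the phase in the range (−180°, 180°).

Substitute s = j268:
Numerator: 200(j268) + 20000 = 20000 + j53600
Denominator: (j268) + 80 = 80 + j268
|N| = √(20000² + 53600²) ≈ 57210, ∠N ≈ 69.54°
|D| = √(80² + 268²) ≈ 279.69, ∠D ≈ 73.38°
|G| = 57210 / 279.69 ≈ 204.55
Gain = 20 log₁₀(204.55) ≈ 46.22 dB
∠G = 69.54° − 73.38° = -3.84°

46.2 dB, -3.8°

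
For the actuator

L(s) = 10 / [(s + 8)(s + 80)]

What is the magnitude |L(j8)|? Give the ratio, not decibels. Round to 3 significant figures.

0.0110

At s = jω = j8:
pole (s+8): 8 + j8 → |·| = √(8²+8²) = √128 ≈ 11.314, ∠ = arctan(8/8) ≈ 45.00°
pole (s+80): 80 + j8 → |·| = √(80²+8²) = √6464 ≈ 80.399, ∠ = arctan(8/80) ≈ 5.71°
|L| = 10 / 909.63 ≈ 0.010993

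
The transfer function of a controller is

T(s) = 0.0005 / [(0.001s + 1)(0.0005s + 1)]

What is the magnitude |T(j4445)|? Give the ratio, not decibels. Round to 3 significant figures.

At ω = 4445 rad/s:
pole (1 + j4445·0.001) = 1 + j4.445 → |·| ≈ 4.5561, ∠ ≈ 77.32°
pole (1 + j4445·0.0005) = 1 + j2.2225 → |·| ≈ 2.4371, ∠ ≈ 65.77°
|T| = 0.0005 · 1 / (4.5561 · 2.4371) ≈ 4.503e-05

4.50e-05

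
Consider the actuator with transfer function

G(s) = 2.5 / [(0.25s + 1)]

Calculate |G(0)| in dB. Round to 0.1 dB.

G(0) = 2.5 · 1 / 1 = 2.5
20 log₁₀(2.5) ≈ 7.96 dB

8.0 dB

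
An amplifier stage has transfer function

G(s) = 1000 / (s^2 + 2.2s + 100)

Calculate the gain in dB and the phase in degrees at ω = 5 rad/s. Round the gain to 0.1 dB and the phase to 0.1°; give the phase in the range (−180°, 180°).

At s = jω = j5:
quadratic: (j5)² + 2.2·j5 + 100 = 75 + j11 → |·| ≈ 75.802, ∠ ≈ 8.34°
|G| = 1000 / 75.802 ≈ 13.192
Gain = 20 log₁₀(13.192) ≈ 22.41 dB
∠G = 0.00° − 8.34° = -8.34°

22.4 dB, -8.3°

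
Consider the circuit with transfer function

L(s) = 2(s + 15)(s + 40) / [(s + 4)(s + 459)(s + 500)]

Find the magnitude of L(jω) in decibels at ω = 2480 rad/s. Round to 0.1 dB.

-62.2 dB

At s = jω = j2480:
zero (s+15): 15 + j2480 → |·| = √(15²+2480²) = √6150625 ≈ 2480, ∠ = arctan(2480/15) ≈ 89.65°
zero (s+40): 40 + j2480 → |·| = √(40²+2480²) = √6152000 ≈ 2480.3, ∠ = arctan(2480/40) ≈ 89.08°
pole (s+4): 4 + j2480 → |·| = √(4²+2480²) = √6150416 ≈ 2480, ∠ = arctan(2480/4) ≈ 89.91°
pole (s+459): 459 + j2480 → |·| = √(459²+2480²) = √6361081 ≈ 2522.1, ∠ = arctan(2480/459) ≈ 79.51°
pole (s+500): 500 + j2480 → |·| = √(500²+2480²) = √6400400 ≈ 2529.9, ∠ = arctan(2480/500) ≈ 78.60°
|L| = 2 · 6.1511e+06 / 1.5824e+10 ≈ 0.00077744
Gain = 20 log₁₀(0.00077744) ≈ -62.19 dB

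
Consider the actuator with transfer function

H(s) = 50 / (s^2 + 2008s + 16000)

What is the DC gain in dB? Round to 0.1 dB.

-50.1 dB

H(0) = 50 / 16000 = 0.003125
20 log₁₀(0.003125) ≈ -50.10 dB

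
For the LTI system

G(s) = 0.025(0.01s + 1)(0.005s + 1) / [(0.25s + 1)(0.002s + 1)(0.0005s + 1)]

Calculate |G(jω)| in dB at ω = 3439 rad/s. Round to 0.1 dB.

At ω = 3439 rad/s:
zero (1 + j3439·0.01) = 1 + j34.39 → |·| ≈ 34.405, ∠ ≈ 88.33°
zero (1 + j3439·0.005) = 1 + j17.195 → |·| ≈ 17.224, ∠ ≈ 86.67°
pole (1 + j3439·0.25) = 1 + j859.75 → |·| ≈ 859.75, ∠ ≈ 89.93°
pole (1 + j3439·0.002) = 1 + j6.878 → |·| ≈ 6.9503, ∠ ≈ 81.73°
pole (1 + j3439·0.0005) = 1 + j1.7195 → |·| ≈ 1.9891, ∠ ≈ 59.82°
|G| = 0.025 · 34.405 · 17.224 / (859.75 · 6.9503 · 1.9891) ≈ 0.0012464
Gain = 20 log₁₀(0.0012464) ≈ -58.09 dB

-58.1 dB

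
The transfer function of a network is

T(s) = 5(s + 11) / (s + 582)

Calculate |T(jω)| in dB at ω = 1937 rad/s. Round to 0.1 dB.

13.6 dB

At s = jω = j1937:
zero (s+11): 11 + j1937 → |·| = √(11²+1937²) = √3752090 ≈ 1937, ∠ = arctan(1937/11) ≈ 89.67°
pole (s+582): 582 + j1937 → |·| = √(582²+1937²) = √4090693 ≈ 2022.5, ∠ = arctan(1937/582) ≈ 73.28°
|T| = 5 · 1937 / 2022.5 ≈ 4.7886
Gain = 20 log₁₀(4.7886) ≈ 13.60 dB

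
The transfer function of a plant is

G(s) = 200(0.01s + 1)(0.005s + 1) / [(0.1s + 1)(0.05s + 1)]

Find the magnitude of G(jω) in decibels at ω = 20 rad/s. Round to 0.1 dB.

36.2 dB

At ω = 20 rad/s:
zero (1 + j20·0.01) = 1 + j0.2 → |·| ≈ 1.0198, ∠ ≈ 11.31°
zero (1 + j20·0.005) = 1 + j0.1 → |·| ≈ 1.005, ∠ ≈ 5.71°
pole (1 + j20·0.1) = 1 + j2 → |·| ≈ 2.2361, ∠ ≈ 63.43°
pole (1 + j20·0.05) = 1 + j1 → |·| ≈ 1.4142, ∠ ≈ 45.00°
|G| = 200 · 1.0198 · 1.005 / (2.2361 · 1.4142) ≈ 64.82
Gain = 20 log₁₀(64.82) ≈ 36.23 dB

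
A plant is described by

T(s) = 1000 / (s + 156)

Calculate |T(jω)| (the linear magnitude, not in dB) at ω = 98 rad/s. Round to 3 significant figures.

5.43

At s = jω = j98:
pole (s+156): 156 + j98 → |·| = √(156²+98²) = √33940 ≈ 184.23, ∠ = arctan(98/156) ≈ 32.14°
|T| = 1000 / 184.23 ≈ 5.428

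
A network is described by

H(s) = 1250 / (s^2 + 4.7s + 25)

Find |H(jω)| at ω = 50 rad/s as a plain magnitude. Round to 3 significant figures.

0.503

At s = jω = j50:
quadratic: (j50)² + 4.7·j50 + 25 = -2475 + j235 → |·| ≈ 2486.1, ∠ ≈ 174.58°
|H| = 1250 / 2486.1 ≈ 0.5028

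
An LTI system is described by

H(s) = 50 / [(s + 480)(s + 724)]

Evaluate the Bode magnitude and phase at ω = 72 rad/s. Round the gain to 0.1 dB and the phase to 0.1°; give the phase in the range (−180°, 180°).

At s = jω = j72:
pole (s+480): 480 + j72 → |·| = √(480²+72²) = √235584 ≈ 485.37, ∠ = arctan(72/480) ≈ 8.53°
pole (s+724): 724 + j72 → |·| = √(724²+72²) = √529360 ≈ 727.57, ∠ = arctan(72/724) ≈ 5.68°
|H| = 50 / 3.5314e+05 ≈ 0.00014159
Gain = 20 log₁₀(0.00014159) ≈ -76.98 dB
∠H = 0.00° − 14.21° = -14.21°

-77.0 dB, -14.2°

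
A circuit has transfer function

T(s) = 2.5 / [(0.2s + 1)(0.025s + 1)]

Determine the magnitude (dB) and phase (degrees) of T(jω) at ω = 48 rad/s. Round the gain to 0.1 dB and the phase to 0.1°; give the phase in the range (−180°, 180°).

At ω = 48 rad/s:
pole (1 + j48·0.2) = 1 + j9.6 → |·| ≈ 9.6519, ∠ ≈ 84.05°
pole (1 + j48·0.025) = 1 + j1.2 → |·| ≈ 1.562, ∠ ≈ 50.19°
|T| = 2.5 · 1 / (9.6519 · 1.562) ≈ 0.16582
Gain = 20 log₁₀(0.16582) ≈ -15.61 dB
∠T = (0°) − (84.05° + 50.19°) = -134.24°

-15.6 dB, -134.2°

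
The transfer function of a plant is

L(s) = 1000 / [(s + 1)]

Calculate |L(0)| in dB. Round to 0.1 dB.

60.0 dB

L(0) = 1000 · 1 / 1 = 1000
20 log₁₀(1000) ≈ 60.00 dB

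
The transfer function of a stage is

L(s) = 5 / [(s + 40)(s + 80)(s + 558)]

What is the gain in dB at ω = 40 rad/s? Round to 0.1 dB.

At s = jω = j40:
pole (s+40): 40 + j40 → |·| = √(40²+40²) = √3200 ≈ 56.569, ∠ = arctan(40/40) ≈ 45.00°
pole (s+80): 80 + j40 → |·| = √(80²+40²) = √8000 ≈ 89.443, ∠ = arctan(40/80) ≈ 26.57°
pole (s+558): 558 + j40 → |·| = √(558²+40²) = √312964 ≈ 559.43, ∠ = arctan(40/558) ≈ 4.10°
|L| = 5 / 2.8305e+06 ≈ 1.7665e-06
Gain = 20 log₁₀(1.7665e-06) ≈ -115.06 dB

-115.1 dB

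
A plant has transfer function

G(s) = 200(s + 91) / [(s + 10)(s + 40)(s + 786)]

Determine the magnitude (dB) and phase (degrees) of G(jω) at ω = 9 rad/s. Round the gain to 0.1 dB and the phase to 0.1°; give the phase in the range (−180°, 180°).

-27.5 dB, -49.7°

At s = jω = j9:
zero (s+91): 91 + j9 → |·| = √(91²+9²) = √8362 ≈ 91.444, ∠ = arctan(9/91) ≈ 5.65°
pole (s+10): 10 + j9 → |·| = √(10²+9²) = √181 ≈ 13.454, ∠ = arctan(9/10) ≈ 41.99°
pole (s+40): 40 + j9 → |·| = √(40²+9²) = √1681 ≈ 41, ∠ = arctan(9/40) ≈ 12.68°
pole (s+786): 786 + j9 → |·| = √(786²+9²) = √617877 ≈ 786.05, ∠ = arctan(9/786) ≈ 0.66°
|G| = 200 · 91.444 / 4.336e+05 ≈ 0.042179
Gain = 20 log₁₀(0.042179) ≈ -27.50 dB
∠G = 5.65° − 55.33° = -49.68°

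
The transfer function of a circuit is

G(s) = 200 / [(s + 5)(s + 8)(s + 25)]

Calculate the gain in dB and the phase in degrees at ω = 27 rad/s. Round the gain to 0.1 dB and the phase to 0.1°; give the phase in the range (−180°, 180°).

At s = jω = j27:
pole (s+5): 5 + j27 → |·| = √(5²+27²) = √754 ≈ 27.459, ∠ = arctan(27/5) ≈ 79.51°
pole (s+8): 8 + j27 → |·| = √(8²+27²) = √793 ≈ 28.16, ∠ = arctan(27/8) ≈ 73.50°
pole (s+25): 25 + j27 → |·| = √(25²+27²) = √1354 ≈ 36.797, ∠ = arctan(27/25) ≈ 47.20°
|G| = 200 / 28453 ≈ 0.0070291
Gain = 20 log₁₀(0.0070291) ≈ -43.06 dB
∠G = 0.00° − 200.21° = -200.21° ≡ 159.79° (principal value)

-43.1 dB, 159.8°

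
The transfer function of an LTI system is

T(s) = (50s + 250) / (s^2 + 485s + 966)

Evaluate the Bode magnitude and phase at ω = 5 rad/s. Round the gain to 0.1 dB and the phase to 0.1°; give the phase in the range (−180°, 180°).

-17.3 dB, -23.8°

Substitute s = j5:
Numerator: 50(j5) + 250 = 250 + j250
Denominator: (j5)^2 + 485(j5) + 966 = 941 + j2425
|N| = √(250² + 250²) ≈ 353.55, ∠N ≈ 45.00°
|D| = √(941² + 2425²) ≈ 2601.2, ∠D ≈ 68.79°
|T| = 353.55 / 2601.2 ≈ 0.13592
Gain = 20 log₁₀(0.13592) ≈ -17.33 dB
∠T = 45.00° − 68.79° = -23.79°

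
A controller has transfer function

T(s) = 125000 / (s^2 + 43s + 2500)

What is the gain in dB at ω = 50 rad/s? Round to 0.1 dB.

35.3 dB

At s = jω = j50:
quadratic: (j50)² + 43·j50 + 2500 = 0 + j2150 → |·| ≈ 2150, ∠ ≈ 90.00°
|T| = 125000 / 2150 ≈ 58.14
Gain = 20 log₁₀(58.14) ≈ 35.29 dB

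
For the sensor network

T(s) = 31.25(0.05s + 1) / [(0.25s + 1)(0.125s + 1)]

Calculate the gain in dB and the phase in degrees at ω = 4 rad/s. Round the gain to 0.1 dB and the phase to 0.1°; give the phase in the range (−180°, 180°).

At ω = 4 rad/s:
zero (1 + j4·0.05) = 1 + j0.2 → |·| ≈ 1.0198, ∠ ≈ 11.31°
pole (1 + j4·0.25) = 1 + j1 → |·| ≈ 1.4142, ∠ ≈ 45.00°
pole (1 + j4·0.125) = 1 + j0.5 → |·| ≈ 1.118, ∠ ≈ 26.57°
|T| = 31.25 · 1.0198 / (1.4142 · 1.118) ≈ 20.156
Gain = 20 log₁₀(20.156) ≈ 26.09 dB
∠T = (11.31°) − (45.00° + 26.57°) = -60.26°

26.1 dB, -60.3°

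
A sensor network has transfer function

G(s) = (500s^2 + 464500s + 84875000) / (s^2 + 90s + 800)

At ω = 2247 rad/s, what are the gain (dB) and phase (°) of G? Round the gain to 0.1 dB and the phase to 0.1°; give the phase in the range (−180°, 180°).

Substitute s = j2247:
Numerator: 500(j2247)^2 + 464500(j2247) + 84875000 = -2439629500 + j1043731500
Denominator: (j2247)^2 + 90(j2247) + 800 = -5048209 + j202230
|N| = √(2439629500² + 1043731500²) ≈ 2.6535e+09, ∠N ≈ 156.84°
|D| = √(5048209² + 202230²) ≈ 5.0523e+06, ∠D ≈ 177.71°
|G| = 2.6535e+09 / 5.0523e+06 ≈ 525.21
Gain = 20 log₁₀(525.21) ≈ 54.41 dB
∠G = 156.84° − 177.71° = -20.87°

54.4 dB, -20.9°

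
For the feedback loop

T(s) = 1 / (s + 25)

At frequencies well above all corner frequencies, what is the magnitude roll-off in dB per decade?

Each pole contributes −20 dB/decade at high frequency; each zero contributes +20 dB/decade.
Net: 0 zero(s) − 1 pole(s) → -20 dB/decade.

-20 dB/decade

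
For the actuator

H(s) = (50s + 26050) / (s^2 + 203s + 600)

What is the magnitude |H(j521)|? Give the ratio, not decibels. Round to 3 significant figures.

0.127

Substitute s = j521:
Numerator: 50(j521) + 26050 = 26050 + j26050
Denominator: (j521)^2 + 203(j521) + 600 = -270841 + j105763
|N| = √(26050² + 26050²) ≈ 36840, ∠N ≈ 45.00°
|D| = √(270841² + 105763²) ≈ 2.9076e+05, ∠D ≈ 158.67°
|H| = 36840 / 2.9076e+05 ≈ 0.1267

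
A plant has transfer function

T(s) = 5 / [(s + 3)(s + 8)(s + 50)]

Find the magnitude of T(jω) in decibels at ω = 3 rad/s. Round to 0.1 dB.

-51.2 dB

At s = jω = j3:
pole (s+3): 3 + j3 → |·| = √(3²+3²) = √18 ≈ 4.2426, ∠ = arctan(3/3) ≈ 45.00°
pole (s+8): 8 + j3 → |·| = √(8²+3²) = √73 ≈ 8.544, ∠ = arctan(3/8) ≈ 20.56°
pole (s+50): 50 + j3 → |·| = √(50²+3²) = √2509 ≈ 50.09, ∠ = arctan(3/50) ≈ 3.43°
|T| = 5 / 1815.7 ≈ 0.0027538
Gain = 20 log₁₀(0.0027538) ≈ -51.20 dB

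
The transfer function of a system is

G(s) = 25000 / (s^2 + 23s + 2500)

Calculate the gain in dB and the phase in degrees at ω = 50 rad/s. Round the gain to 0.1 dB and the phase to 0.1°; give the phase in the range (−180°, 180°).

At s = jω = j50:
quadratic: (j50)² + 23·j50 + 2500 = 0 + j1150 → |·| ≈ 1150, ∠ ≈ 90.00°
|G| = 25000 / 1150 ≈ 21.739
Gain = 20 log₁₀(21.739) ≈ 26.74 dB
∠G = 0.00° − 90.00° = -90.00°

26.7 dB, -90.0°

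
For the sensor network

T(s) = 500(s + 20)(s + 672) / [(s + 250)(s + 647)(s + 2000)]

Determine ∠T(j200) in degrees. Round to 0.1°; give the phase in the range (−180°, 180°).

39.3°

At s = jω = j200:
zero (s+20): 20 + j200 → |·| = √(20²+200²) = √40400 ≈ 201, ∠ = arctan(200/20) ≈ 84.29°
zero (s+672): 672 + j200 → |·| = √(672²+200²) = √491584 ≈ 701.13, ∠ = arctan(200/672) ≈ 16.57°
pole (s+250): 250 + j200 → |·| = √(250²+200²) = √102500 ≈ 320.16, ∠ = arctan(200/250) ≈ 38.66°
pole (s+647): 647 + j200 → |·| = √(647²+200²) = √458609 ≈ 677.21, ∠ = arctan(200/647) ≈ 17.18°
pole (s+2000): 2000 + j200 → |·| = √(2000²+200²) = √4040000 ≈ 2010, ∠ = arctan(200/2000) ≈ 5.71°
∠T = 100.86° − 61.55° = 39.31°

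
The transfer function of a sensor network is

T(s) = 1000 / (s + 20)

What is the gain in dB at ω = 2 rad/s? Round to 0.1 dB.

33.9 dB

At s = jω = j2:
pole (s+20): 20 + j2 → |·| = √(20²+2²) = √404 ≈ 20.1, ∠ = arctan(2/20) ≈ 5.71°
|T| = 1000 / 20.1 ≈ 49.751
Gain = 20 log₁₀(49.751) ≈ 33.94 dB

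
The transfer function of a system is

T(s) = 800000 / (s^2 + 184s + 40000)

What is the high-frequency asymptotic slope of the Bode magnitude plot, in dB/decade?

Each pole contributes −20 dB/decade at high frequency; each zero contributes +20 dB/decade.
Net: 0 zero(s) − 2 pole(s) → -40 dB/decade.

-40 dB/decade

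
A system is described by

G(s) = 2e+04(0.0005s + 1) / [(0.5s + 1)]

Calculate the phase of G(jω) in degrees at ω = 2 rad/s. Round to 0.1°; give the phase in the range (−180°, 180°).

-44.9°

At ω = 2 rad/s:
zero (1 + j2·0.0005) = 1 + j0.001 → |·| ≈ 1, ∠ ≈ 0.06°
pole (1 + j2·0.5) = 1 + j1 → |·| ≈ 1.4142, ∠ ≈ 45.00°
∠G = (0.06°) − (45.00°) = -44.94°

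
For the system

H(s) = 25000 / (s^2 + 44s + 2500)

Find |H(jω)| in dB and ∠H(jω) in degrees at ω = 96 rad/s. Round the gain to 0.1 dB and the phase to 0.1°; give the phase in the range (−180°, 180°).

10.0 dB, -147.8°

At s = jω = j96:
quadratic: (j96)² + 44·j96 + 2500 = -6716 + j4224 → |·| ≈ 7933.9, ∠ ≈ 147.83°
|H| = 25000 / 7933.9 ≈ 3.151
Gain = 20 log₁₀(3.151) ≈ 9.97 dB
∠H = 0.00° − 147.83° = -147.83°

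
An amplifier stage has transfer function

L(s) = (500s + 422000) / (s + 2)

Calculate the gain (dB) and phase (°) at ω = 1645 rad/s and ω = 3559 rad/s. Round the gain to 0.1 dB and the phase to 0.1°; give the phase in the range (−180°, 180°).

Substitute s = j1645:
Numerator: 500(j1645) + 422000 = 422000 + j822500
Denominator: (j1645) + 2 = 2 + j1645
|N| = √(422000² + 822500²) ≈ 9.2444e+05, ∠N ≈ 62.84°
|D| = √(2² + 1645²) ≈ 1645, ∠D ≈ 89.93°
|L| = 9.2444e+05 / 1645 ≈ 561.97
Gain = 20 log₁₀(561.97) ≈ 54.99 dB
∠L = 62.84° − 89.93° = -27.09°

Substitute s = j3559:
Numerator: 500(j3559) + 422000 = 422000 + j1779500
Denominator: (j3559) + 2 = 2 + j3559
|N| = √(422000² + 1779500²) ≈ 1.8289e+06, ∠N ≈ 76.66°
|D| = √(2² + 3559²) ≈ 3559, ∠D ≈ 89.97°
|L| = 1.8289e+06 / 3559 ≈ 513.88
Gain = 20 log₁₀(513.88) ≈ 54.22 dB
∠L = 76.66° − 89.97° = -13.31°

ω = 1645: 55.0 dB, -27.1°; ω = 3559: 54.2 dB, -13.3°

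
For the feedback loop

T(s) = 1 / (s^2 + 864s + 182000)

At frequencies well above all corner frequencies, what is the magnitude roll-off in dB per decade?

-40 dB/decade

Each pole contributes −20 dB/decade at high frequency; each zero contributes +20 dB/decade.
Net: 0 zero(s) − 2 pole(s) → -40 dB/decade.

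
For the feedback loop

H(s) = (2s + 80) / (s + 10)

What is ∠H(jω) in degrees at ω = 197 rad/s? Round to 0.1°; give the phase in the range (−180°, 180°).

-8.6°

Substitute s = j197:
Numerator: 2(j197) + 80 = 80 + j394
Denominator: (j197) + 10 = 10 + j197
|N| = √(80² + 394²) ≈ 402.04, ∠N ≈ 78.52°
|D| = √(10² + 197²) ≈ 197.25, ∠D ≈ 87.09°
∠H = 78.52° − 87.09° = -8.57°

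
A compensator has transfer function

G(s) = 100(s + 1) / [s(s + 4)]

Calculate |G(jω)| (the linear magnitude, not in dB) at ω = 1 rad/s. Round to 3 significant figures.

At s = jω = j1:
zero (s+1): 1 + j1 → |·| = √(1²+1²) = √2 ≈ 1.4142, ∠ = arctan(1/1) ≈ 45.00°
pole (s+4): 4 + j1 → |·| = √(4²+1²) = √17 ≈ 4.1231, ∠ = arctan(1/4) ≈ 14.04°
pole at origin: |s| = 1, ∠ = 90.00° (in denominator)
|G| = 100 · 1.4142 / 4.1231 ≈ 34.299

34.3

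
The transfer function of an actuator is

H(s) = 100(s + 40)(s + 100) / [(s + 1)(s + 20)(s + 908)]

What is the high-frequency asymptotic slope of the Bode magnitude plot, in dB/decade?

-20 dB/decade

Each pole contributes −20 dB/decade at high frequency; each zero contributes +20 dB/decade.
Net: 2 zero(s) − 3 pole(s) → -20 dB/decade.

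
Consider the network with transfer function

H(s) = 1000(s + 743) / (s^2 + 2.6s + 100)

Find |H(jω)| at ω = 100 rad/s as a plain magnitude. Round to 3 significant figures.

At s = jω = j100:
zero (s+743): 743 + j100 → |·| = √(743²+100²) = √562049 ≈ 749.7, ∠ = arctan(100/743) ≈ 7.67°
quadratic: (j100)² + 2.6·j100 + 100 = -9900 + j260 → |·| ≈ 9903.4, ∠ ≈ 178.50°
|H| = 1000 · 749.7 / 9903.4 ≈ 75.701

75.7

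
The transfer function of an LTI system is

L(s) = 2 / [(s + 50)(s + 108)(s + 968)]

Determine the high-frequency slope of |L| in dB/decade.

-60 dB/decade

Each pole contributes −20 dB/decade at high frequency; each zero contributes +20 dB/decade.
Net: 0 zero(s) − 3 pole(s) → -60 dB/decade.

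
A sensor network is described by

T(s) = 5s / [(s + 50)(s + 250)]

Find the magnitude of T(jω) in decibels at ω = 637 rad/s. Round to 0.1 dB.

At s = jω = j637:
zero at origin: s = j637 → |·| = 637, ∠ = 90.00°
pole (s+50): 50 + j637 → |·| = √(50²+637²) = √408269 ≈ 638.96, ∠ = arctan(637/50) ≈ 85.51°
pole (s+250): 250 + j637 → |·| = √(250²+637²) = √468269 ≈ 684.3, ∠ = arctan(637/250) ≈ 68.57°
|T| = 5 · 637 / 4.3724e+05 ≈ 0.0072843
Gain = 20 log₁₀(0.0072843) ≈ -42.75 dB

-42.8 dB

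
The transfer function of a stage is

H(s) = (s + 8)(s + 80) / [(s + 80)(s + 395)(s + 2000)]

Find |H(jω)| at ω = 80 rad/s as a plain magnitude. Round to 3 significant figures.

At s = jω = j80:
zero (s+8): 8 + j80 → |·| = √(8²+80²) = √6464 ≈ 80.399, ∠ = arctan(80/8) ≈ 84.29°
zero (s+80): 80 + j80 → |·| = √(80²+80²) = √12800 ≈ 113.14, ∠ = arctan(80/80) ≈ 45.00°
pole (s+80): 80 + j80 → |·| = √(80²+80²) = √12800 ≈ 113.14, ∠ = arctan(80/80) ≈ 45.00°
pole (s+395): 395 + j80 → |·| = √(395²+80²) = √162425 ≈ 403.02, ∠ = arctan(80/395) ≈ 11.45°
pole (s+2000): 2000 + j80 → |·| = √(2000²+80²) = √4006400 ≈ 2001.6, ∠ = arctan(80/2000) ≈ 2.29°
|H| = 1 · 9096.3 / 9.1268e+07 ≈ 9.9666e-05

9.97e-05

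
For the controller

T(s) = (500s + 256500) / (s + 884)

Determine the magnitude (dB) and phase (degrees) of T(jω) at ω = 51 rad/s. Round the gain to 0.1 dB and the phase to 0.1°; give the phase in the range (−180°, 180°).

Substitute s = j51:
Numerator: 500(j51) + 256500 = 256500 + j25500
Denominator: (j51) + 884 = 884 + j51
|N| = √(256500² + 25500²) ≈ 2.5776e+05, ∠N ≈ 5.68°
|D| = √(884² + 51²) ≈ 885.47, ∠D ≈ 3.30°
|T| = 2.5776e+05 / 885.47 ≈ 291.1
Gain = 20 log₁₀(291.1) ≈ 49.28 dB
∠T = 5.68° − 3.30° = 2.38°

49.3 dB, 2.4°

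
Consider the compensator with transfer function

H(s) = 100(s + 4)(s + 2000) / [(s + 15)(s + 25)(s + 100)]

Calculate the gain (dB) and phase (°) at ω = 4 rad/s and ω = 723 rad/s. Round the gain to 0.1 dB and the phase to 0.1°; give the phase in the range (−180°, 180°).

At s = jω = j4:
zero (s+4): 4 + j4 → |·| = √(4²+4²) = √32 ≈ 5.6569, ∠ = arctan(4/4) ≈ 45.00°
zero (s+2000): 2000 + j4 → |·| = √(2000²+4²) = √4000016 ≈ 2000, ∠ = arctan(4/2000) ≈ 0.11°
pole (s+15): 15 + j4 → |·| = √(15²+4²) = √241 ≈ 15.524, ∠ = arctan(4/15) ≈ 14.93°
pole (s+25): 25 + j4 → |·| = √(25²+4²) = √641 ≈ 25.318, ∠ = arctan(4/25) ≈ 9.09°
pole (s+100): 100 + j4 → |·| = √(100²+4²) = √10016 ≈ 100.08, ∠ = arctan(4/100) ≈ 2.29°
|H| = 100 · 11314 / 39335 ≈ 28.763
Gain = 20 log₁₀(28.763) ≈ 29.18 dB
∠H = 45.11° − 26.31° = 18.80°

At s = jω = j723:
zero (s+4): 4 + j723 → |·| = √(4²+723²) = √522745 ≈ 723.01, ∠ = arctan(723/4) ≈ 89.68°
zero (s+2000): 2000 + j723 → |·| = √(2000²+723²) = √4522729 ≈ 2126.7, ∠ = arctan(723/2000) ≈ 19.87°
pole (s+15): 15 + j723 → |·| = √(15²+723²) = √522954 ≈ 723.16, ∠ = arctan(723/15) ≈ 88.81°
pole (s+25): 25 + j723 → |·| = √(25²+723²) = √523354 ≈ 723.43, ∠ = arctan(723/25) ≈ 88.02°
pole (s+100): 100 + j723 → |·| = √(100²+723²) = √532729 ≈ 729.88, ∠ = arctan(723/100) ≈ 82.13°
|H| = 100 · 1.5376e+06 / 3.8184e+08 ≈ 0.40268
Gain = 20 log₁₀(0.40268) ≈ -7.90 dB
∠H = 109.55° − 258.96° = -149.41°

ω = 4: 29.2 dB, 18.8°; ω = 723: -7.9 dB, -149.4°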